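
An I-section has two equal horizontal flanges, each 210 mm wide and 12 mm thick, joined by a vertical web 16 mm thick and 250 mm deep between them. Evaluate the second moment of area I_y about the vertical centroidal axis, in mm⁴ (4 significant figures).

I_y ≈ 1.861 × 10⁷ mm⁴

Split into non-overlapping primitives; take the origin at the lower-left of the bounding box.
Bottom flange: 210 × 12, A = 2 520 mm², x = 105 mm, Ī = 9 261 000 mm⁴.
Web: 16 × 250, A = 4 000 mm², x = 105 mm, Ī = 85333.3 mm⁴.
Top flange: 210 × 12, A = 2 520 mm², x = 105 mm, Ī = 9 261 000 mm⁴.
By symmetry the centroid is at mid-width, x̄ = 105 mm.
All pieces are centred on the vertical centroidal axis, so I = ΣĪ = 18 607 333 mm⁴.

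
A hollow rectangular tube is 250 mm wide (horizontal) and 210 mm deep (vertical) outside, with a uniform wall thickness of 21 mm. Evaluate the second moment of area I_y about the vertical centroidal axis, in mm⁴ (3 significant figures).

Treat the section as a set of non-overlapping primitives; coordinates are from the bounding-box lower-left.
Outer rectangle: 250 × 210, A = 52 500 mm², x = 125 mm, Ī = 273 437 500 mm⁴.
Inner void (subtracted): 208 × 168, A = 34 944 mm², x = 125 mm, Ī = 125 984 768 mm⁴.
By symmetry the centroid is at mid-width, x̄ = 125 mm.
All pieces are centred on the vertical centroidal axis, so I = ΣĪ (holes subtracted) = 147 452 732 mm⁴.

I_y ≈ 1.47 × 10⁸ mm⁴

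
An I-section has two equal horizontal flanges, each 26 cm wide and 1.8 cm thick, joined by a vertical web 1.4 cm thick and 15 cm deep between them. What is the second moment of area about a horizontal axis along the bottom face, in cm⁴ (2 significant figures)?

Treat the section as a set of non-overlapping primitives; coordinates are from the bounding-box lower-left.
Bottom flange: 26 × 1.8, A = 46.8 cm², y = 0.9 cm, Ī = 12.64 cm⁴.
Web: 1.4 × 15, A = 21 cm², y = 9.3 cm, Ī = 393.8 cm⁴.
Top flange: 26 × 1.8, A = 46.8 cm², y = 17.7 cm, Ī = 12.64 cm⁴.
Transfer each piece to a horizontal axis along the bottom face using Ī + A·d² with d = y − 0:
  bottom flange: d = 0.9 cm → contributes +50.54 cm⁴
  web: d = 9.3 cm → contributes +2 210 cm⁴
  top flange: d = 17.7 cm → contributes +14 675 cm⁴
Total I = 16 935 cm⁴.

I_base ≈ 1.7 × 10⁴ cm⁴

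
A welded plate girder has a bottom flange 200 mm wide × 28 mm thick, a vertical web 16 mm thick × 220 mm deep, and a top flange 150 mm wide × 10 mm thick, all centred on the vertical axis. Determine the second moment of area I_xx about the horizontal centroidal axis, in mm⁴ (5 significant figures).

I_xx ≈ 9.4871 × 10⁷ mm⁴

Break the section into simple shapes (no overlaps), measuring from the bottom-left corner of the bounding box.
Bottom plate: 200 × 28, A = 5 600 mm², y = 14 mm, Ī = 365866.7 mm⁴.
Web plate: 16 × 220, A = 3 520 mm², y = 138 mm, Ī = 14 197 333 mm⁴.
Top plate: 150 × 10, A = 1 500 mm², y = 253 mm, Ī = 12 500 mm⁴.
Centroid: ȳ = ΣA·y / ΣA = 88.85687 mm.
Transfer each piece to the horizontal centroidal axis using Ī + A·d² with d = y − 88.85687:
  bottom plate: d = -74.85687 mm → contributes +31 745 755 mm⁴
  web plate: d = 49.14313 mm → contributes +22 698 298 mm⁴
  top plate: d = 164.1431 mm → contributes +40 426 949 mm⁴
Total I = 94 871 002 mm⁴.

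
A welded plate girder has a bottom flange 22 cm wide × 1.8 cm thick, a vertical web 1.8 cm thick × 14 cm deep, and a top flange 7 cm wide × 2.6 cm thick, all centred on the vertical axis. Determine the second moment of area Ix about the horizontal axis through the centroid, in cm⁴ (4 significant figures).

Break the section into simple shapes (no overlaps), measuring from the bottom-left corner of the bounding box.
Bottom plate: 22 × 1.8, A = 39.6 cm², y = 0.9 cm, Ī = 10.692 cm⁴.
Web plate: 1.8 × 14, A = 25.2 cm², y = 8.8 cm, Ī = 411.6 cm⁴.
Top plate: 7 × 2.6, A = 18.2 cm², y = 17.1 cm, Ī = 10.2527 cm⁴.
Centroid: ȳ = ΣA·y / ΣA = 6.85084 cm.
Transfer each piece to the horizontal axis through the centroid using Ī + A·d² with d = y − 6.85084:
  bottom plate: d = -5.95084 cm → contributes +1413.03 cm⁴
  web plate: d = 1.94916 cm → contributes +507.34 cm⁴
  top plate: d = 10.2492 cm → contributes +1922.08 cm⁴
Total I = 3842.44 cm⁴.

Ix ≈ 3842 cm⁴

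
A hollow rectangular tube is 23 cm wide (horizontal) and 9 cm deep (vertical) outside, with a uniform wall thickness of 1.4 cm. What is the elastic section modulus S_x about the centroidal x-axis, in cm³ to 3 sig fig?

S_x ≈ 221 cm³

Treat the section as a set of non-overlapping primitives; coordinates are from the bounding-box lower-left.
Outer rectangle: 23 × 9, A = 207 cm², y = 4.5 cm, Ī = 1397.3 cm⁴.
Inner void (subtracted): 20.2 × 6.2, A = 125.24 cm², y = 4.5 cm, Ī = 401.19 cm⁴.
By symmetry the centroid is at mid-height, ȳ = 4.5 cm.
All pieces are centred on the centroidal x-axis, so I = ΣĪ (holes subtracted) = 996.06 cm⁴.
Extreme fibre distance c = 4.5 cm; S = I/c = 221.35 cm³.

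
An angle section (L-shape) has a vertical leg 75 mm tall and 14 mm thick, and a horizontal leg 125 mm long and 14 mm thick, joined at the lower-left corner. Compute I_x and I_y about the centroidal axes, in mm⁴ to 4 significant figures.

Split into non-overlapping primitives; take the origin at the lower-left of the bounding box.
Vertical leg: 14 × 75, A = 1 050 mm², y = 37.5 mm, Ī = 492 188 mm⁴.
Horizontal leg (remainder): 111 × 14, A = 1 554 mm², y = 7 mm, Ī = 25 382 mm⁴.
Centroid: ȳ = ΣA·y / ΣA = 19.2984 mm.
Transfer each piece to the centroidal x-axis using Ī + A·d² with d = y − 19.2984:
  vertical leg: d = 18.2016 mm → contributes +840 051 mm⁴
  horizontal leg (remainder): d = -12.2984 mm → contributes +260 425 mm⁴
Total I = 1 100 476 mm⁴.
For the y-axis: x̄ = 44.2984 mm.
Repeating about the centroidal y-axis gives I_y = 4 060 426 mm⁴.

I_x ≈ 1.100 × 10⁶ mm⁴, I_y ≈ 4.060 × 10⁶ mm⁴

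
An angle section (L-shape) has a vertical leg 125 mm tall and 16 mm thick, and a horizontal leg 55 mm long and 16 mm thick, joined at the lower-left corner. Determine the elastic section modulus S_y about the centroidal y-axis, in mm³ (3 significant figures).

S_y ≈ 1.19 × 10⁴ mm³

Break the section into simple shapes (no overlaps), measuring from the bottom-left corner of the bounding box.
Vertical leg: 16 × 125, A = 2 000 mm², x = 8 mm, Ī = 42 667 mm⁴.
Horizontal leg (remainder): 39 × 16, A = 624 mm², x = 35.5 mm, Ī = 79 092 mm⁴.
Centroid: x̄ = ΣA·x / ΣA = 14.54 mm.
Transfer each piece to the centroidal y-axis using Ī + A·d² with d = x − 14.54:
  vertical leg: d = -6.5396 mm → contributes +128 200 mm⁴
  horizontal leg (remainder): d = 20.96 mm → contributes +353 238 mm⁴
Total I = 481 439 mm⁴.
Extreme fibre distance c = 40.46 mm; S = I/c = 11 899 mm³.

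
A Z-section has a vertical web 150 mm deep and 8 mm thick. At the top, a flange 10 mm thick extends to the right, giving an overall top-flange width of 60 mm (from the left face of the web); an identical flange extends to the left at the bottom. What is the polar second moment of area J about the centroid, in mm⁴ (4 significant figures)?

Treat the section as a set of non-overlapping primitives; coordinates are from the bounding-box lower-left.
Web: 8 × 150, A = 1 200 mm², y = 75 mm, Ī = 2 250 000 mm⁴.
Top flange (beyond web): 52 × 10, A = 520 mm², y = 145 mm, Ī = 4333.33 mm⁴.
Bottom flange (beyond web): 52 × 10, A = 520 mm², y = 5 mm, Ī = 4333.33 mm⁴.
Centroid: ȳ = ΣA·y / ΣA = 75 mm.
Transfer each piece to the centroidal x-axis using Ī + A·d² with d = y − 75:
  web: d = 0 mm → contributes +2 250 000 mm⁴
  top flange (beyond web): d = 70 mm → contributes +2 552 333 mm⁴
  bottom flange (beyond web): d = -70 mm → contributes +2 552 333 mm⁴
Total I = 7 354 667 mm⁴.
For the y-axis: x̄ = 56 mm.
Repeating about the centroidal y-axis gives I_y = 1 176 747 mm⁴.
Polar second moment: J = I_x + I_y = 8 531 413 mm⁴.

J ≈ 8.531 × 10⁶ mm⁴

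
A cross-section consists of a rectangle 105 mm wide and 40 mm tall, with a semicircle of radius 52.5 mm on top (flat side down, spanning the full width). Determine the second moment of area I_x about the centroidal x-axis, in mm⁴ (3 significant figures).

Decompose the section into non-overlapping parts with the origin at the bottom-left of its bounding rectangle.
Rectangular body: 105 × 40, A = 4 200 mm², y = 20 mm, Ī = 560 000 mm⁴.
Semicircular cap: semicircle r = 52.5, A = 4329.5 mm², y = 62.282 mm, Ī = 833 814 mm⁴.
Centroid: ȳ = ΣA·y / ΣA = 41.462 mm.
Transfer each piece to the centroidal x-axis using Ī + A·d² with d = y − 41.462:
  rectangular body: d = -21.462 mm → contributes +2 494 564 mm⁴
  semicircular cap: d = 20.82 mm → contributes +2 710 510 mm⁴
Total I = 5 205 074 mm⁴.

I_x ≈ 5.21 × 10⁶ mm⁴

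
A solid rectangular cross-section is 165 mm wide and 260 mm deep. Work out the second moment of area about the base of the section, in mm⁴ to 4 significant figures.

The section: 165 × 260, A = 42 900 mm², y = 130 mm, Ī = 241 670 000 mm⁴.
Transfer it to a horizontal axis along the bottom face using Ī + A·d² with d = y − 0:
  the section: d = 130 mm → contributes +966 680 000 mm⁴
Total I = 966 680 000 mm⁴.

I_base ≈ 9.667 × 10⁸ mm⁴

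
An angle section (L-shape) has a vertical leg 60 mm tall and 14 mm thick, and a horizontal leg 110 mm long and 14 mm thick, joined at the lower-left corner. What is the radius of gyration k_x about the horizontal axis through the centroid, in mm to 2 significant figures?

Treat the section as a set of non-overlapping primitives; coordinates are from the bounding-box lower-left.
Vertical leg: 14 × 60, A = 840 mm², y = 30 mm, Ī = 252 000 mm⁴.
Horizontal leg (remainder): 96 × 14, A = 1 344 mm², y = 7 mm, Ī = 21 952 mm⁴.
Centroid: ȳ = ΣA·y / ΣA = 15.85 mm.
Transfer each piece to the horizontal axis through the centroid using Ī + A·d² with d = y − 15.85:
  vertical leg: d = 14.15 mm → contributes +420 278 mm⁴
  horizontal leg (remainder): d = -8.846 mm → contributes +127 126 mm⁴
Total I = 547 404 mm⁴.
Radius of gyration: k = √(I/A) = √(547 404 / 2 184) = 15.83 mm.

k_x ≈ 16 mm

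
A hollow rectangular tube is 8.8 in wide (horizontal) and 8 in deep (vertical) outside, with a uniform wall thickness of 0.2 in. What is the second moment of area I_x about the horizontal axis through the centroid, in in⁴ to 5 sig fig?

Treat the section as a set of non-overlapping primitives; coordinates are from the bounding-box lower-left.
Outer rectangle: 8.8 × 8, A = 70.4 in², y = 4 in, Ī = 375.4667 in⁴.
Inner void (subtracted): 8.4 × 7.6, A = 63.84 in², y = 4 in, Ī = 307.2832 in⁴.
By symmetry the centroid is at mid-height, ȳ = 4 in.
All pieces are centred on the horizontal axis through the centroid, so I = ΣĪ (holes subtracted) = 68.18347 in⁴.

I_x ≈ 68.183 in⁴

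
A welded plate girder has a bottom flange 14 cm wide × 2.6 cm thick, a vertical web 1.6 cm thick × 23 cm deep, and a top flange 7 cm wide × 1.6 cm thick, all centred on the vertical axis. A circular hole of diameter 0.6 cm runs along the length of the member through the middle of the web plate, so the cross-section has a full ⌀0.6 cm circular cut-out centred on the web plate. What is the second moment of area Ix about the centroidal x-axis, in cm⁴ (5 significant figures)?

Ix ≈ 8023.2 cm⁴

Decompose the section into non-overlapping parts with the origin at the bottom-left of its bounding rectangle.
Bottom plate: 14 × 2.6, A = 36.4 cm², y = 1.3 cm, Ī = 20.50533 cm⁴.
Web plate: 1.6 × 23, A = 36.8 cm², y = 14.1 cm, Ī = 1622.267 cm⁴.
Top plate: 7 × 1.6, A = 11.2 cm², y = 26.4 cm, Ī = 2.389333 cm⁴.
Hole (subtracted): ⌀0.6, A = 0.2827433 cm², y = 14.1 cm, Ī = 0.006361725 cm⁴.
Centroid: ȳ = ΣA·y / ΣA = 10.19878 cm.
Transfer each piece to the centroidal x-axis using Ī + A·d² with d = y − 10.19878:
  bottom plate: d = -8.898779 cm → contributes +2902.958 cm⁴
  web plate: d = 3.901221 cm → contributes +2182.345 cm⁴
  top plate: d = 16.20122 cm → contributes +2942.16 cm⁴
  hole: d = 3.901221 cm → contributes −4.309581 cm⁴
Total I = 8023.154 cm⁴.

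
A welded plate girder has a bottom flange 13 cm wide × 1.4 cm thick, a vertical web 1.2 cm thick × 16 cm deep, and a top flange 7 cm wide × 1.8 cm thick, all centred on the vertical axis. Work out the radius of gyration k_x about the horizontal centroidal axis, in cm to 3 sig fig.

k_x ≈ 7.41 cm

Treat the section as a set of non-overlapping primitives; coordinates are from the bounding-box lower-left.
Bottom plate: 13 × 1.4, A = 18.2 cm², y = 0.7 cm, Ī = 2.9727 cm⁴.
Web plate: 1.2 × 16, A = 19.2 cm², y = 9.4 cm, Ī = 409.6 cm⁴.
Top plate: 7 × 1.8, A = 12.6 cm², y = 18.3 cm, Ī = 3.402 cm⁴.
Centroid: ȳ = ΣA·y / ΣA = 8.476 cm.
Transfer each piece to the horizontal centroidal axis using Ī + A·d² with d = y − 8.476:
  bottom plate: d = -7.776 cm → contributes +1103.5 cm⁴
  web plate: d = 0.924 cm → contributes +425.99 cm⁴
  top plate: d = 9.824 cm → contributes +1219.4 cm⁴
Total I = 2748.9 cm⁴.
Radius of gyration: k = √(I/A) = √(2748.9 / 50) = 7.4147 cm.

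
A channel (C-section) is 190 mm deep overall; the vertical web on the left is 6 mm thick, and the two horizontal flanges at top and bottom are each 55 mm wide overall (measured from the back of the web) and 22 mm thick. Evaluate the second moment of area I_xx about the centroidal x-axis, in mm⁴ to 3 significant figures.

Treat the section as a set of non-overlapping primitives; coordinates are from the bounding-box lower-left.
Web: 6 × 190, A = 1 140 mm², y = 95 mm, Ī = 3 429 500 mm⁴.
Top flange (beyond web): 49 × 22, A = 1 078 mm², y = 179 mm, Ī = 43 479 mm⁴.
Bottom flange (beyond web): 49 × 22, A = 1 078 mm², y = 11 mm, Ī = 43 479 mm⁴.
By symmetry the centroid is at mid-height, ȳ = 95 mm.
Transfer each piece to the centroidal x-axis using Ī + A·d² with d = y − 95:
  web: d = 0 mm → contributes +3 429 500 mm⁴
  top flange (beyond web): d = 84 mm → contributes +7 649 847 mm⁴
  bottom flange (beyond web): d = -84 mm → contributes +7 649 847 mm⁴
Total I = 18 729 195 mm⁴.

I_xx ≈ 1.87 × 10⁷ mm⁴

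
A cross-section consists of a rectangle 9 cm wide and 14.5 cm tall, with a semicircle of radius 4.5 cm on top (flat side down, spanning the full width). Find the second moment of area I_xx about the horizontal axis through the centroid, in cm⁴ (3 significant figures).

I_xx ≈ 4480 cm⁴

Break the section into simple shapes (no overlaps), measuring from the bottom-left corner of the bounding box.
Rectangular body: 9 × 14.5, A = 130.5 cm², y = 7.25 cm, Ī = 2286.5 cm⁴.
Semicircular cap: semicircle r = 4.5, A = 31.809 cm², y = 16.41 cm, Ī = 45.007 cm⁴.
Centroid: ȳ = ΣA·y / ΣA = 9.0451 cm.
Transfer each piece to the horizontal axis through the centroid using Ī + A·d² with d = y − 9.0451:
  rectangular body: d = -1.7951 cm → contributes +2 707 cm⁴
  semicircular cap: d = 7.3647 cm → contributes +1770.3 cm⁴
Total I = 4477.3 cm⁴.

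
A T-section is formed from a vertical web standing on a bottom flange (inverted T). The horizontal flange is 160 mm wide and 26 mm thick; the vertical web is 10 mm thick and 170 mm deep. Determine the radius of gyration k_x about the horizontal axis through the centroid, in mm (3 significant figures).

k_x ≈ 52.1 mm

Decompose the section into non-overlapping parts with the origin at the bottom-left of its bounding rectangle.
Flange: 160 × 26, A = 4 160 mm², y = 13 mm, Ī = 234 347 mm⁴.
Web: 10 × 170, A = 1 700 mm², y = 111 mm, Ī = 4 094 167 mm⁴.
Centroid: ȳ = ΣA·y / ΣA = 41.43 mm.
Transfer each piece to the horizontal axis through the centroid using Ī + A·d² with d = y − 41.43:
  flange: d = -28.43 mm → contributes +3 596 737 mm⁴
  web: d = 69.57 mm → contributes +12 322 133 mm⁴
Total I = 15 918 870 mm⁴.
Radius of gyration: k = √(I/A) = √(15 918 870 / 5 860) = 52.12 mm.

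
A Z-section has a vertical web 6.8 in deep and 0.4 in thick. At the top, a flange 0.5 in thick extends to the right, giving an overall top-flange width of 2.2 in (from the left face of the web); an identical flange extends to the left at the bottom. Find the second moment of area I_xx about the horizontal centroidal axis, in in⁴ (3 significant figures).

Break the section into simple shapes (no overlaps), measuring from the bottom-left corner of the bounding box.
Web: 0.4 × 6.8, A = 2.72 in², y = 3.4 in, Ī = 10.481 in⁴.
Top flange (beyond web): 1.8 × 0.5, A = 0.9 in², y = 6.55 in, Ī = 0.01875 in⁴.
Bottom flange (beyond web): 1.8 × 0.5, A = 0.9 in², y = 0.25 in, Ī = 0.01875 in⁴.
Centroid: ȳ = ΣA·y / ΣA = 3.4 in.
Transfer each piece to the horizontal centroidal axis using Ī + A·d² with d = y − 3.4:
  web: d = 0 in → contributes +10.481 in⁴
  top flange (beyond web): d = 3.15 in → contributes +8.949 in⁴
  bottom flange (beyond web): d = -3.15 in → contributes +8.949 in⁴
Total I = 28.379 in⁴.

I_xx ≈ 28.4 in⁴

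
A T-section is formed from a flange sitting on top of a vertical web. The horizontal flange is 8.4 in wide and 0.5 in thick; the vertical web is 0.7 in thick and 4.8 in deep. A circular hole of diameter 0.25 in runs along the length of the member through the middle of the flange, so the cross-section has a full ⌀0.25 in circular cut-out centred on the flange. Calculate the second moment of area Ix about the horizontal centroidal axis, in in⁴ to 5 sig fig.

Decompose the section into non-overlapping parts with the origin at the bottom-left of its bounding rectangle.
Flange: 8.4 × 0.5, A = 4.2 in², y = 5.05 in, Ī = 0.0875 in⁴.
Web: 0.7 × 4.8, A = 3.36 in², y = 2.4 in, Ī = 6.4512 in⁴.
Hole (subtracted): ⌀0.25, A = 0.04908739 in², y = 5.05 in, Ī = 0.0001917476 in⁴.
Centroid: ȳ = ΣA·y / ΣA = 3.864525 in.
Transfer each piece to the horizontal centroidal axis using Ī + A·d² with d = y − 3.864525:
  flange: d = 1.185475 in → contributes +5.989975 in⁴
  web: d = -1.464525 in → contributes +13.65784 in⁴
  hole: d = 1.185475 in → contributes −0.06917677 in⁴
Total I = 19.57864 in⁴.

Ix ≈ 19.579 in⁴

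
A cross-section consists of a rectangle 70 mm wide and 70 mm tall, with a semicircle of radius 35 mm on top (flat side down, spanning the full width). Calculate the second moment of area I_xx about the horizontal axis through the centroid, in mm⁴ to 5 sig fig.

Treat the section as a set of non-overlapping primitives; coordinates are from the bounding-box lower-left.
Rectangular body: 70 × 70, A = 4 900 mm², y = 35 mm, Ī = 2 000 833 mm⁴.
Semicircular cap: semicircle r = 35, A = 1924.226 mm², y = 84.85446 mm, Ī = 164 704 mm⁴.
Centroid: ȳ = ΣA·y / ΣA = 49.05745 mm.
Transfer each piece to the horizontal axis through the centroid using Ī + A·d² with d = y − 49.05745:
  rectangular body: d = -14.05745 mm → contributes +2 969 132 mm⁴
  semicircular cap: d = 35.79701 mm → contributes +2 630 456 mm⁴
Total I = 5 599 588 mm⁴.

I_xx ≈ 5.5996 × 10⁶ mm⁴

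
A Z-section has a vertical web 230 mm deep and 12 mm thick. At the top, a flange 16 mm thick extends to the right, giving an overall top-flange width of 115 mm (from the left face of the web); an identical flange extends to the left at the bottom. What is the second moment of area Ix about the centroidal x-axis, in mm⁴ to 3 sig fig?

Split into non-overlapping primitives; take the origin at the lower-left of the bounding box.
Web: 12 × 230, A = 2 760 mm², y = 115 mm, Ī = 12 167 000 mm⁴.
Top flange (beyond web): 103 × 16, A = 1 648 mm², y = 222 mm, Ī = 35 157 mm⁴.
Bottom flange (beyond web): 103 × 16, A = 1 648 mm², y = 8 mm, Ī = 35 157 mm⁴.
Centroid: ȳ = ΣA·y / ΣA = 115 mm.
Transfer each piece to the centroidal x-axis using Ī + A·d² with d = y − 115:
  web: d = 0 mm → contributes +12 167 000 mm⁴
  top flange (beyond web): d = 107 mm → contributes +18 903 109 mm⁴
  bottom flange (beyond web): d = -107 mm → contributes +18 903 109 mm⁴
Total I = 49 973 219 mm⁴.

Ix ≈ 5.00 × 10⁷ mm⁴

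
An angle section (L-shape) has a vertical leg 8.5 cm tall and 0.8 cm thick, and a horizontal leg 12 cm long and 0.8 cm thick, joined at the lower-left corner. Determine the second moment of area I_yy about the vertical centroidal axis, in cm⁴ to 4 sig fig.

I_yy ≈ 233.2 cm⁴

Split into non-overlapping primitives; take the origin at the lower-left of the bounding box.
Vertical leg: 0.8 × 8.5, A = 6.8 cm², x = 0.4 cm, Ī = 0.362667 cm⁴.
Horizontal leg (remainder): 11.2 × 0.8, A = 8.96 cm², x = 6.4 cm, Ī = 93.6619 cm⁴.
Centroid: x̄ = ΣA·x / ΣA = 3.81117 cm.
Transfer each piece to the vertical centroidal axis using Ī + A·d² with d = x − 3.81117:
  vertical leg: d = -3.41117 cm → contributes +79.4879 cm⁴
  horizontal leg (remainder): d = 2.58883 cm → contributes +153.712 cm⁴
Total I = 233.2 cm⁴.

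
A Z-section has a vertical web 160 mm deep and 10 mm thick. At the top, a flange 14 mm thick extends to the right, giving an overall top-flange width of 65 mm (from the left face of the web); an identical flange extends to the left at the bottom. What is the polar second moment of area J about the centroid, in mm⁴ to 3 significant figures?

J ≈ 1.37 × 10⁷ mm⁴

Treat the section as a set of non-overlapping primitives; coordinates are from the bounding-box lower-left.
Web: 10 × 160, A = 1 600 mm², y = 80 mm, Ī = 3 413 333 mm⁴.
Top flange (beyond web): 55 × 14, A = 770 mm², y = 153 mm, Ī = 12 577 mm⁴.
Bottom flange (beyond web): 55 × 14, A = 770 mm², y = 7 mm, Ī = 12 577 mm⁴.
Centroid: ȳ = ΣA·y / ΣA = 80 mm.
Transfer each piece to the centroidal x-axis using Ī + A·d² with d = y − 80:
  web: d = 0 mm → contributes +3 413 333 mm⁴
  top flange (beyond web): d = 73 mm → contributes +4 115 907 mm⁴
  bottom flange (beyond web): d = -73 mm → contributes +4 115 907 mm⁴
Total I = 11 645 147 mm⁴.
For the y-axis: x̄ = 60 mm.
Repeating about the centroidal y-axis gives I_y = 2 028 167 mm⁴.
Polar second moment: J = I_x + I_y = 13 673 313 mm⁴.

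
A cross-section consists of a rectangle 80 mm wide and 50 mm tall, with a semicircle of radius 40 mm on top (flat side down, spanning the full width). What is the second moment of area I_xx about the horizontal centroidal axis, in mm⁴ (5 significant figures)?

Decompose the section into non-overlapping parts with the origin at the bottom-left of its bounding rectangle.
Rectangular body: 80 × 50, A = 4 000 mm², y = 25 mm, Ī = 833333.3 mm⁴.
Semicircular cap: semicircle r = 40, A = 2513.274 mm², y = 66.97653 mm, Ī = 280977.8 mm⁴.
Centroid: ȳ = ΣA·y / ΣA = 41.19746 mm.
Transfer each piece to the horizontal centroidal axis using Ī + A·d² with d = y − 41.19746:
  rectangular body: d = -16.19746 mm → contributes +1 882 765 mm⁴
  semicircular cap: d = 25.77906 mm → contributes +1 951 200 mm⁴
Total I = 3 833 964 mm⁴.

I_xx ≈ 3.8340 × 10⁶ mm⁴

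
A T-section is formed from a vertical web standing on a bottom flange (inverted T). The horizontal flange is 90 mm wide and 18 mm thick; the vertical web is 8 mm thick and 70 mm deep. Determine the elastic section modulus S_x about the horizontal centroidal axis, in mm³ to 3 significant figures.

Split into non-overlapping primitives; take the origin at the lower-left of the bounding box.
Flange: 90 × 18, A = 1 620 mm², y = 9 mm, Ī = 43 740 mm⁴.
Web: 8 × 70, A = 560 mm², y = 53 mm, Ī = 228 667 mm⁴.
Centroid: ȳ = ΣA·y / ΣA = 20.303 mm.
Transfer each piece to the horizontal centroidal axis using Ī + A·d² with d = y − 20.303:
  flange: d = -11.303 mm → contributes +250 699 mm⁴
  web: d = 32.697 mm → contributes +827 368 mm⁴
Total I = 1 078 067 mm⁴.
Extreme fibre distance c = 67.697 mm; S = I/c = 15 925 mm³.

S_x ≈ 1.59 × 10⁴ mm³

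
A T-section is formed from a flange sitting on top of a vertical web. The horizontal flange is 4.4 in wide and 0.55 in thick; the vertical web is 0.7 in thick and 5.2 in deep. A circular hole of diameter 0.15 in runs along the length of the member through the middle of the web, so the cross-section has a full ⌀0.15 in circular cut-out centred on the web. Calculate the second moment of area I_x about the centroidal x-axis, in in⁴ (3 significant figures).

I_x ≈ 20.3 in⁴

Treat the section as a set of non-overlapping primitives; coordinates are from the bounding-box lower-left.
Flange: 4.4 × 0.55, A = 2.42 in², y = 5.475 in, Ī = 0.061004 in⁴.
Web: 0.7 × 5.2, A = 3.64 in², y = 2.6 in, Ī = 8.2021 in⁴.
Hole (subtracted): ⌀0.15, A = 0.017671 in², y = 2.6 in, Ī = 0.00002485 in⁴.
Centroid: ȳ = ΣA·y / ΣA = 3.7515 in.
Transfer each piece to the centroidal x-axis using Ī + A·d² with d = y − 3.7515:
  flange: d = 1.7235 in → contributes +7.2498 in⁴
  web: d = -1.1515 in → contributes +13.028 in⁴
  hole: d = -1.1515 in → contributes −0.023455 in⁴
Total I = 20.255 in⁴.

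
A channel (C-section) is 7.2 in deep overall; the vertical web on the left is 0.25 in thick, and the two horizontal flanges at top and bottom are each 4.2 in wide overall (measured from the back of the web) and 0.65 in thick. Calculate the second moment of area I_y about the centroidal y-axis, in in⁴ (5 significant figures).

I_y ≈ 12.564 in⁴

Decompose the section into non-overlapping parts with the origin at the bottom-left of its bounding rectangle.
Web: 0.25 × 7.2, A = 1.8 in², x = 0.125 in, Ī = 0.009375 in⁴.
Top flange (beyond web): 3.95 × 0.65, A = 2.5675 in², x = 2.225 in, Ī = 3.338285 in⁴.
Bottom flange (beyond web): 3.95 × 0.65, A = 2.5675 in², x = 2.225 in, Ī = 3.338285 in⁴.
Centroid: x̄ = ΣA·x / ΣA = 1.679939 in.
Transfer each piece to the centroidal y-axis using Ī + A·d² with d = x − 1.679939:
  web: d = -1.554939 in → contributes +4.361477 in⁴
  top flange (beyond web): d = 0.5450613 in → contributes +4.101068 in⁴
  bottom flange (beyond web): d = 0.5450613 in → contributes +4.101068 in⁴
Total I = 12.56361 in⁴.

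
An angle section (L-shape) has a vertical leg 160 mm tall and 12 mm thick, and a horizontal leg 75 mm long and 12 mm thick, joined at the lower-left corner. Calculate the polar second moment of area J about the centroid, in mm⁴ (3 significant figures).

Split into non-overlapping primitives; take the origin at the lower-left of the bounding box.
Vertical leg: 12 × 160, A = 1 920 mm², y = 80 mm, Ī = 4 096 000 mm⁴.
Horizontal leg (remainder): 63 × 12, A = 756 mm², y = 6 mm, Ī = 9 072 mm⁴.
Centroid: ȳ = ΣA·y / ΣA = 59.094 mm.
Transfer each piece to the centroidal x-axis using Ī + A·d² with d = y − 59.094:
  vertical leg: d = 20.906 mm → contributes +4 935 143 mm⁴
  horizontal leg (remainder): d = -53.094 mm → contributes +2 140 229 mm⁴
Total I = 7 075 372 mm⁴.
For the y-axis: x̄ = 16.594 mm.
Repeating about the centroidal y-axis gives I_y = 1 035 867 mm⁴.
Polar second moment: J = I_x + I_y = 8 111 240 mm⁴.

J ≈ 8.11 × 10⁶ mm⁴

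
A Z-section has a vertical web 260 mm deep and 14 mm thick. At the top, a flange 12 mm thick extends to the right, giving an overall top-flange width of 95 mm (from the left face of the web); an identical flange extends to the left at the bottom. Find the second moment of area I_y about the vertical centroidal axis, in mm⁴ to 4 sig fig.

I_y ≈ 5.508 × 10⁶ mm⁴

Treat the section as a set of non-overlapping primitives; coordinates are from the bounding-box lower-left.
Web: 14 × 260, A = 3 640 mm², x = 88 mm, Ī = 59453.3 mm⁴.
Top flange (beyond web): 81 × 12, A = 972 mm², x = 135.5 mm, Ī = 531 441 mm⁴.
Bottom flange (beyond web): 81 × 12, A = 972 mm², x = 40.5 mm, Ī = 531 441 mm⁴.
Centroid: x̄ = ΣA·x / ΣA = 88 mm.
Transfer each piece to the vertical centroidal axis using Ī + A·d² with d = x − 88:
  web: d = 0 mm → contributes +59453.3 mm⁴
  top flange (beyond web): d = 47.5 mm → contributes +2 724 516 mm⁴
  bottom flange (beyond web): d = -47.5 mm → contributes +2 724 516 mm⁴
Total I = 5 508 485 mm⁴.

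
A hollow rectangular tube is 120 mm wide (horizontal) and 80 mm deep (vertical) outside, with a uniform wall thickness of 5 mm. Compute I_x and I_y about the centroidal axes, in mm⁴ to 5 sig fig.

Decompose the section into non-overlapping parts with the origin at the bottom-left of its bounding rectangle.
Outer rectangle: 120 × 80, A = 9 600 mm², y = 40 mm, Ī = 5 120 000 mm⁴.
Inner void (subtracted): 110 × 70, A = 7 700 mm², y = 40 mm, Ī = 3 144 167 mm⁴.
By symmetry the centroid is at mid-height, ȳ = 40 mm.
All pieces are centred on the centroidal x-axis, so I = ΣĪ (holes subtracted) = 1 975 833 mm⁴.
Repeating about the centroidal y-axis gives I_y = 3 755 833 mm⁴.

I_x ≈ 1.9758 × 10⁶ mm⁴, I_y ≈ 3.7558 × 10⁶ mm⁴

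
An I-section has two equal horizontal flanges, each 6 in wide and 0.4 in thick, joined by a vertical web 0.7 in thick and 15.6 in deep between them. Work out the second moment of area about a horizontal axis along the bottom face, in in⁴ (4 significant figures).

Break the section into simple shapes (no overlaps), measuring from the bottom-left corner of the bounding box.
Bottom flange: 6 × 0.4, A = 2.4 in², y = 0.2 in, Ī = 0.032 in⁴.
Web: 0.7 × 15.6, A = 10.92 in², y = 8.2 in, Ī = 221.458 in⁴.
Top flange: 6 × 0.4, A = 2.4 in², y = 16.2 in, Ī = 0.032 in⁴.
Transfer each piece to the bottom edge using Ī + A·d² with d = y − 0:
  bottom flange: d = 0.2 in → contributes +0.128 in⁴
  web: d = 8.2 in → contributes +955.718 in⁴
  top flange: d = 16.2 in → contributes +629.888 in⁴
Total I = 1585.73 in⁴.

I_base ≈ 1586 in⁴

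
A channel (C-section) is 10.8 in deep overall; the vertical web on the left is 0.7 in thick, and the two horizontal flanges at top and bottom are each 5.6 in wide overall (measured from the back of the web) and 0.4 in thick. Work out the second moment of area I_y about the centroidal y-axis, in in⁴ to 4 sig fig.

Decompose the section into non-overlapping parts with the origin at the bottom-left of its bounding rectangle.
Web: 0.7 × 10.8, A = 7.56 in², x = 0.35 in, Ī = 0.3087 in⁴.
Top flange (beyond web): 4.9 × 0.4, A = 1.96 in², x = 3.15 in, Ī = 3.92163 in⁴.
Bottom flange (beyond web): 4.9 × 0.4, A = 1.96 in², x = 3.15 in, Ī = 3.92163 in⁴.
Centroid: x̄ = ΣA·x / ΣA = 1.3061 in.
Transfer each piece to the centroidal y-axis using Ī + A·d² with d = x − 1.3061:
  web: d = -0.956098 in → contributes +7.21947 in⁴
  top flange (beyond web): d = 1.8439 in → contributes +10.5856 in⁴
  bottom flange (beyond web): d = 1.8439 in → contributes +10.5856 in⁴
Total I = 28.3906 in⁴.

I_y ≈ 28.39 in⁴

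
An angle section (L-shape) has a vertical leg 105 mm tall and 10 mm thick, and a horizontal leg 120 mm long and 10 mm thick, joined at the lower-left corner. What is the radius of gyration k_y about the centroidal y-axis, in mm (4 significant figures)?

k_y ≈ 37.68 mm

Split into non-overlapping primitives; take the origin at the lower-left of the bounding box.
Vertical leg: 10 × 105, A = 1 050 mm², x = 5 mm, Ī = 8 750 mm⁴.
Horizontal leg (remainder): 110 × 10, A = 1 100 mm², x = 65 mm, Ī = 1 109 167 mm⁴.
Centroid: x̄ = ΣA·x / ΣA = 35.6977 mm.
Transfer each piece to the centroidal y-axis using Ī + A·d² with d = x − 35.6977:
  vertical leg: d = -30.6977 mm → contributes +998 215 mm⁴
  horizontal leg (remainder): d = 29.3023 mm → contributes +2 053 656 mm⁴
Total I = 3 051 870 mm⁴.
Radius of gyration: k = √(I/A) = √(3 051 870 / 2 150) = 37.6759 mm.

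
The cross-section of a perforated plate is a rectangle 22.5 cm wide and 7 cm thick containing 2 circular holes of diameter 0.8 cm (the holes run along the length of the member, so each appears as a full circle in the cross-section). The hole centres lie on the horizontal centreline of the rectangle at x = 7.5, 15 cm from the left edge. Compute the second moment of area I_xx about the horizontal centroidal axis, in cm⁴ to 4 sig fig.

Decompose the section into non-overlapping parts with the origin at the bottom-left of its bounding rectangle.
Plate: 22.5 × 7, A = 157.5 cm², y = 3.5 cm, Ī = 643.125 cm⁴.
Hole 1 (subtracted): ⌀0.8, A = 0.502655 cm², y = 3.5 cm, Ī = 0.0201062 cm⁴.
Hole 2 (subtracted): ⌀0.8, A = 0.502655 cm², y = 3.5 cm, Ī = 0.0201062 cm⁴.
By symmetry the centroid is at mid-height, ȳ = 3.5 cm.
All pieces are centred on the horizontal centroidal axis, so I = ΣĪ (holes subtracted) = 643.085 cm⁴.

I_xx ≈ 643.1 cm⁴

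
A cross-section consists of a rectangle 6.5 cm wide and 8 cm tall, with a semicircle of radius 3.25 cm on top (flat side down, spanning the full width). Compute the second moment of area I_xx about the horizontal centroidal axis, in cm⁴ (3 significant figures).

Break the section into simple shapes (no overlaps), measuring from the bottom-left corner of the bounding box.
Rectangular body: 6.5 × 8, A = 52 cm², y = 4 cm, Ī = 277.33 cm⁴.
Semicircular cap: semicircle r = 3.25, A = 16.592 cm², y = 9.3793 cm, Ī = 12.245 cm⁴.
Centroid: ȳ = ΣA·y / ΣA = 5.3012 cm.
Transfer each piece to the horizontal centroidal axis using Ī + A·d² with d = y − 5.3012:
  rectangular body: d = -1.3012 cm → contributes +365.38 cm⁴
  semicircular cap: d = 4.0781 cm → contributes +288.18 cm⁴
Total I = 653.56 cm⁴.

I_xx ≈ 654 cm⁴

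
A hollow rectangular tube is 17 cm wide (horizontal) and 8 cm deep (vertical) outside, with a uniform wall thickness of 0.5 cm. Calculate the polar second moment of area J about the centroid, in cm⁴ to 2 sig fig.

Split into non-overlapping primitives; take the origin at the lower-left of the bounding box.
Outer rectangle: 17 × 8, A = 136 cm², y = 4 cm, Ī = 725.3 cm⁴.
Inner void (subtracted): 16 × 7, A = 112 cm², y = 4 cm, Ī = 457.3 cm⁴.
By symmetry the centroid is at mid-height, ȳ = 4 cm.
All pieces are centred on the centroidal x-axis, so I = ΣĪ (holes subtracted) = 268 cm⁴.
Repeating about the centroidal y-axis gives I_y = 886 cm⁴.
Polar second moment: J = I_x + I_y = 1 154 cm⁴.

J ≈ 1200 cm⁴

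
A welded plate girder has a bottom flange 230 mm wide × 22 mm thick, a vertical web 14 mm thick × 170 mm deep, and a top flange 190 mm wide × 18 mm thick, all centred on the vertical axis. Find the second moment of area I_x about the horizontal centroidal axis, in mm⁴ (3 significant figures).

Break the section into simple shapes (no overlaps), measuring from the bottom-left corner of the bounding box.
Bottom plate: 230 × 22, A = 5 060 mm², y = 11 mm, Ī = 204 087 mm⁴.
Web plate: 14 × 170, A = 2 380 mm², y = 107 mm, Ī = 5 731 833 mm⁴.
Top plate: 190 × 18, A = 3 420 mm², y = 201 mm, Ī = 92 340 mm⁴.
Centroid: ȳ = ΣA·y / ΣA = 91.873 mm.
Transfer each piece to the horizontal centroidal axis using Ī + A·d² with d = y − 91.873:
  bottom plate: d = -80.873 mm → contributes +33 298 665 mm⁴
  web plate: d = 15.127 mm → contributes +6 276 445 mm⁴
  top plate: d = 109.13 mm → contributes +40 820 155 mm⁴
Total I = 80 395 265 mm⁴.

I_x ≈ 8.04 × 10⁷ mm⁴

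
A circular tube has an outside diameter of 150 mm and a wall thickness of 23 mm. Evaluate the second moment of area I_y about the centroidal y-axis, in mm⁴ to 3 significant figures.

I_y ≈ 1.91 × 10⁷ mm⁴

Split into non-overlapping primitives; take the origin at the lower-left of the bounding box.
Outer circle: ⌀150, A = 17 671 mm², x = 75 mm, Ī = 24 850 489 mm⁴.
Bore (subtracted): ⌀104, A = 8494.9 mm², x = 75 mm, Ī = 5 742 530 mm⁴.
By symmetry the centroid is at mid-width, x̄ = 75 mm.
All pieces are centred on the centroidal y-axis, so I = ΣĪ (holes subtracted) = 19 107 959 mm⁴.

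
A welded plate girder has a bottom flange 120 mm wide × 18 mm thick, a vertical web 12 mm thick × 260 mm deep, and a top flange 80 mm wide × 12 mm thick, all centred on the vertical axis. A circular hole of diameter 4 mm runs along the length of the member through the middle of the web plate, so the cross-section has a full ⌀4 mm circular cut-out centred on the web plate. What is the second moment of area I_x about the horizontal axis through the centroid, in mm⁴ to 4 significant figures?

Split into non-overlapping primitives; take the origin at the lower-left of the bounding box.
Bottom plate: 120 × 18, A = 2 160 mm², y = 9 mm, Ī = 58 320 mm⁴.
Web plate: 12 × 260, A = 3 120 mm², y = 148 mm, Ī = 17 576 000 mm⁴.
Top plate: 80 × 12, A = 960 mm², y = 284 mm, Ī = 11 520 mm⁴.
Hole (subtracted): ⌀4, A = 12.5664 mm², y = 148 mm, Ī = 12.5664 mm⁴.
Centroid: ȳ = ΣA·y / ΣA = 120.753 mm.
Transfer each piece to the horizontal axis through the centroid using Ī + A·d² with d = y − 120.753:
  bottom plate: d = -111.753 mm → contributes +27 033 897 mm⁴
  web plate: d = 27.2472 mm → contributes +19 892 315 mm⁴
  top plate: d = 163.247 mm → contributes +25 595 176 mm⁴
  hole: d = 27.2472 mm → contributes −9341.95 mm⁴
Total I = 72 512 046 mm⁴.

I_x ≈ 7.251 × 10⁷ mm⁴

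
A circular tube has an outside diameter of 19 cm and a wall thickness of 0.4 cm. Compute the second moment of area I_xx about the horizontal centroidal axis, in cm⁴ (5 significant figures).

Treat the section as a set of non-overlapping primitives; coordinates are from the bounding-box lower-left.
Outer circle: ⌀19, A = 283.5287 cm², y = 9.5 cm, Ī = 6397.117 cm⁴.
Bore (subtracted): ⌀18.2, A = 260.1553 cm², y = 9.5 cm, Ī = 5385.865 cm⁴.
By symmetry the centroid is at mid-height, ȳ = 9.5 cm.
All pieces are centred on the horizontal centroidal axis, so I = ΣĪ (holes subtracted) = 1011.252 cm⁴.

I_xx ≈ 1011.3 cm⁴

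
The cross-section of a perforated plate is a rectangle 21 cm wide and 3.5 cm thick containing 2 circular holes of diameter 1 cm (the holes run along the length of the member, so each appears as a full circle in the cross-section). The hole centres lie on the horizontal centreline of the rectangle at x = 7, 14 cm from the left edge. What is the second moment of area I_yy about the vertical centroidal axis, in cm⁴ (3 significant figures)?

Decompose the section into non-overlapping parts with the origin at the bottom-left of its bounding rectangle.
Plate: 21 × 3.5, A = 73.5 cm², x = 10.5 cm, Ī = 2701.1 cm⁴.
Hole 1 (subtracted): ⌀1, A = 0.7854 cm², x = 7 cm, Ī = 0.049087 cm⁴.
Hole 2 (subtracted): ⌀1, A = 0.7854 cm², x = 14 cm, Ī = 0.049087 cm⁴.
By symmetry the centroid is at mid-width, x̄ = 10.5 cm.
Transfer each piece to the vertical centroidal axis using Ī + A·d² with d = x − 10.5:
  plate: d = 0 cm → contributes +2701.1 cm⁴
  hole 1: d = -3.5 cm → contributes −9.6702 cm⁴
  hole 2: d = 3.5 cm → contributes −9.6702 cm⁴
Total I = 2681.8 cm⁴.

I_yy ≈ 2680 cm⁴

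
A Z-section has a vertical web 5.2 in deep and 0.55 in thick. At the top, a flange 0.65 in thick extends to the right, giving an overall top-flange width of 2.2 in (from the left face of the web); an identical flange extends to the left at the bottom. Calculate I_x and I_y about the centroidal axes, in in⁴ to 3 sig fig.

I_x ≈ 17.6 in⁴, I_y ≈ 3.15 in⁴

Treat the section as a set of non-overlapping primitives; coordinates are from the bounding-box lower-left.
Web: 0.55 × 5.2, A = 2.86 in², y = 2.6 in, Ī = 6.4445 in⁴.
Top flange (beyond web): 1.65 × 0.65, A = 1.0725 in², y = 4.875 in, Ī = 0.037761 in⁴.
Bottom flange (beyond web): 1.65 × 0.65, A = 1.0725 in², y = 0.325 in, Ī = 0.037761 in⁴.
Centroid: ȳ = ΣA·y / ΣA = 2.6 in.
Transfer each piece to the centroidal x-axis using Ī + A·d² with d = y − 2.6:
  web: d = 0 in → contributes +6.4445 in⁴
  top flange (beyond web): d = 2.275 in → contributes +5.5886 in⁴
  bottom flange (beyond web): d = -2.275 in → contributes +5.5886 in⁴
Total I = 17.622 in⁴.
For the y-axis: x̄ = 1.925 in.
Repeating about the centroidal y-axis gives I_y = 3.1542 in⁴.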